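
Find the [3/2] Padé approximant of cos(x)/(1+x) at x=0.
(7*x**3/12 - 7*x**2/12 - x + 1)/(1 - 13*x**2/12)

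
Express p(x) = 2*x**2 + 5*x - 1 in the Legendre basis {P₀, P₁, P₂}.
(-1/3)P₀ + (5)P₁ + (4/3)P₂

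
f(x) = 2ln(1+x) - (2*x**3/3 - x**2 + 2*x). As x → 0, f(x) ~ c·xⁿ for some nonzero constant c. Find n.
4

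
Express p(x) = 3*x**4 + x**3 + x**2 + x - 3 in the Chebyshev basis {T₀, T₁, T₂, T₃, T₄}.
(-11/8)T₀ + (7/4)T₁ + (2)T₂ + (1/4)T₃ + (3/8)T₄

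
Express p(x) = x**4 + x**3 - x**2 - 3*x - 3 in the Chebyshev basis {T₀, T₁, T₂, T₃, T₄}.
(-25/8)T₀ + (-9/4)T₁ + (1/4)T₃ + (1/8)T₄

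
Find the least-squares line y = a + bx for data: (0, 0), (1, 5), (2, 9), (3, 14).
a = 1/10, b = 23/5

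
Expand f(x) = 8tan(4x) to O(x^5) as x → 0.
32*x + 512*x**3/3 + O(x**5)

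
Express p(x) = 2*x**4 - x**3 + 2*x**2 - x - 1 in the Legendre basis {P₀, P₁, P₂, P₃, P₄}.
(1/15)P₀ + (-8/5)P₁ + (52/21)P₂ + (-2/5)P₃ + (16/35)P₄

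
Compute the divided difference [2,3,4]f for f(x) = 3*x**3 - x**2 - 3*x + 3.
26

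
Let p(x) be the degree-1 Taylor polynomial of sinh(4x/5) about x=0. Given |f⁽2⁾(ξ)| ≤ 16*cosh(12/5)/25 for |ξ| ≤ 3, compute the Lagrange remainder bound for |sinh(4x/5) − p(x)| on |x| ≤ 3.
72*cosh(12/5)/25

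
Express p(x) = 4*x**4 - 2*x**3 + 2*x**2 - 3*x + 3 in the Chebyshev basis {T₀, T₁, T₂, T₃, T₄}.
(11/2)T₀ + (-9/2)T₁ + (3)T₂ + (-1/2)T₃ + (1/2)T₄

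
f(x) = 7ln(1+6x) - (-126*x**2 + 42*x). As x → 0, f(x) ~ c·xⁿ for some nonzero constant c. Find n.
3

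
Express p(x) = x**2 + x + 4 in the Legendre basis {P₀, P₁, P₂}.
(13/3)P₀ + P₁ + (2/3)P₂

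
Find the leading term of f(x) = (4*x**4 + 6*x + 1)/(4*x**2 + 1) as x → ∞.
x**2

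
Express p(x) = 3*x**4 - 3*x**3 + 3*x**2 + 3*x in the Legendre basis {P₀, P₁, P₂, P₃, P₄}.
(8/5)P₀ + (6/5)P₁ + (26/7)P₂ + (-6/5)P₃ + (24/35)P₄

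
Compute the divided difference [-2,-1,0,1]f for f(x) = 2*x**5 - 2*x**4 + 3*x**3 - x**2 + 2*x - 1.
17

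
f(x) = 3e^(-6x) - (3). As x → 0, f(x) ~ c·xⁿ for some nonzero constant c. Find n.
1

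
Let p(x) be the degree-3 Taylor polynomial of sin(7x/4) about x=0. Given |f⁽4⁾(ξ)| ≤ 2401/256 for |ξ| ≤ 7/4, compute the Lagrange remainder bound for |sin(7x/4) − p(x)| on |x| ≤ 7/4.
5764801/1572864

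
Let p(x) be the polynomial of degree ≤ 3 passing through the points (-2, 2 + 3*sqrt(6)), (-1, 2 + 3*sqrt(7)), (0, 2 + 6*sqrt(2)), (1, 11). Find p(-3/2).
-15*sqrt(2)/8 + 15*sqrt(6)/16 + 41/16 + 45*sqrt(7)/16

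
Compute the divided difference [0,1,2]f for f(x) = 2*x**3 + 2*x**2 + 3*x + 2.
8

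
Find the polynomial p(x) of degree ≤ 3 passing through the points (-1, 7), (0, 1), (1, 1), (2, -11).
-3*x**3 + 3*x**2 + 1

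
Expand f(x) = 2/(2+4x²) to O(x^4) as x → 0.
1 - 2*x**2 + O(x**4)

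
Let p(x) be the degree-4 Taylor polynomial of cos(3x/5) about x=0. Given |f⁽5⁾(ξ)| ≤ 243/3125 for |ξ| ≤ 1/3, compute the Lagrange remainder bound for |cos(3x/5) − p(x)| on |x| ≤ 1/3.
1/375000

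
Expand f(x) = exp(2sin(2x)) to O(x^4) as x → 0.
1 + 4*x + 8*x**2 + 8*x**3 + O(x**4)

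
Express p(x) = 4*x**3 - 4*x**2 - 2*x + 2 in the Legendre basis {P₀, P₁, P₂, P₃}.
(2/3)P₀ + (2/5)P₁ + (-8/3)P₂ + (8/5)P₃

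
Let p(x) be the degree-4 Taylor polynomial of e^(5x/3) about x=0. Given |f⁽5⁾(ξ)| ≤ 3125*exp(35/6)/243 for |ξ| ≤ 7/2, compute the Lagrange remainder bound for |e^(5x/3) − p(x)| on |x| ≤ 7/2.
10504375*exp(35/6)/186624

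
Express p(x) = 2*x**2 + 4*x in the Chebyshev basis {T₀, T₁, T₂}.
T₀ + (4)T₁ + T₂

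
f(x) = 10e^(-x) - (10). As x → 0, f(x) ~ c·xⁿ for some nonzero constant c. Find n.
1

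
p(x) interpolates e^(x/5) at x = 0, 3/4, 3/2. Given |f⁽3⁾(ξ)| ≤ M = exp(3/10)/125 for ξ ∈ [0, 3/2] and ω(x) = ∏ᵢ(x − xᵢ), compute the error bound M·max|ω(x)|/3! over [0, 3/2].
sqrt(3)*exp(3/10)/8000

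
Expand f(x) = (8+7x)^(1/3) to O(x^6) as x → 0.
2 + 7*x/12 - 49*x**2/288 + 1715*x**3/20736 - 12005*x**4/248832 + 184877*x**5/5971968 + O(x**6)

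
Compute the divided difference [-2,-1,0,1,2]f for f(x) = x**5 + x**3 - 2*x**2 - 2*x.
0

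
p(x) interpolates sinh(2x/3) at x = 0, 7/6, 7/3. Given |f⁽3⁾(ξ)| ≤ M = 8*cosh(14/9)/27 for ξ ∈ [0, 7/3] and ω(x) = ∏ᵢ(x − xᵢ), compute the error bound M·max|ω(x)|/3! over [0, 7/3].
343*sqrt(3)*cosh(14/9)/19683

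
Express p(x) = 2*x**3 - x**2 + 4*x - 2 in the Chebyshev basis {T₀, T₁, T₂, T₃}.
(-5/2)T₀ + (11/2)T₁ + (-1/2)T₂ + (1/2)T₃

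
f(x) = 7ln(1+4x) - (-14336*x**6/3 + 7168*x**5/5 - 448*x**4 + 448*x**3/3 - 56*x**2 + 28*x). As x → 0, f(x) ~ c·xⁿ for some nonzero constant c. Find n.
7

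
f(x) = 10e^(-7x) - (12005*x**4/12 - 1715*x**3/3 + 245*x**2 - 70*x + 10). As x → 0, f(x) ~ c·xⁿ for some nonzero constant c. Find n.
5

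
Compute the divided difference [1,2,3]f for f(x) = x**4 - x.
25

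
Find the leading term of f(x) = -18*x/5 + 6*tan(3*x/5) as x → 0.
54*x**3/125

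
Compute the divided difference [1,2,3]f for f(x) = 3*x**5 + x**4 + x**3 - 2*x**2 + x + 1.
299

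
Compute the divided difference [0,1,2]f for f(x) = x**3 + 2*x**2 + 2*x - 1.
5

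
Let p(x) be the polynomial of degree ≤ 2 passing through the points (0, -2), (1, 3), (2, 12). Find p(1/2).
0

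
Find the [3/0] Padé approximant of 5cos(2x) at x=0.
5 - 10*x**2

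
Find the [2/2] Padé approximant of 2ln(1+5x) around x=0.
5*x*(5*x + 2)/(25*x**2/6 + 5*x + 1)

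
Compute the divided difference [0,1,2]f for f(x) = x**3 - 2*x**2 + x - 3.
1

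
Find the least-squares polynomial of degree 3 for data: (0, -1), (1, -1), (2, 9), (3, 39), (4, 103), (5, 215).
-73/63 + (146/189)x + (-142/63)x² + (58/27)x³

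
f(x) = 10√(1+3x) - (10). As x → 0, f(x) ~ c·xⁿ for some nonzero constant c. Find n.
1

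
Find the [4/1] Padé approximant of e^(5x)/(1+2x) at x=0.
(38125*x**4/5976 + 375*x**3/83 + 825*x**2/166 + 620*x/249 + 1)/(1 - 127*x/249)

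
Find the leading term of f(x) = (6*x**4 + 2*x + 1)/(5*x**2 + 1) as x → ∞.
6*x**2/5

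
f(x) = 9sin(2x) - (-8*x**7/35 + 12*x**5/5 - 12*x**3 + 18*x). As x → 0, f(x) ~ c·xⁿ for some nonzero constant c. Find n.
9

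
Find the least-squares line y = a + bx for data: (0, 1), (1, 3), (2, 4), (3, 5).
a = 13/10, b = 13/10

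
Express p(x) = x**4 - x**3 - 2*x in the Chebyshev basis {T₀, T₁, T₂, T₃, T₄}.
(3/8)T₀ + (-11/4)T₁ + (1/2)T₂ + (-1/4)T₃ + (1/8)T₄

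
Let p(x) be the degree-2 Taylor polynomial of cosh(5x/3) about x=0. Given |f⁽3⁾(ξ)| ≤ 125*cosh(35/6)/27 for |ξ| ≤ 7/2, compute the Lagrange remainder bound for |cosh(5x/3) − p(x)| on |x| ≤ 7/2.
42875*cosh(35/6)/1296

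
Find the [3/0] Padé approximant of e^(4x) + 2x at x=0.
32*x**3/3 + 8*x**2 + 6*x + 1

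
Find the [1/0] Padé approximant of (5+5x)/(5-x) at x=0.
6*x/5 + 1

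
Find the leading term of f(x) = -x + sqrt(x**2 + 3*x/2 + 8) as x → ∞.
3/4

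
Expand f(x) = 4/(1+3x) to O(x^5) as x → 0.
4 - 12*x + 36*x**2 - 108*x**3 + 324*x**4 + O(x**5)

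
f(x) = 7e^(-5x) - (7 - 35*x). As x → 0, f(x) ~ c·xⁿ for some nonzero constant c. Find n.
2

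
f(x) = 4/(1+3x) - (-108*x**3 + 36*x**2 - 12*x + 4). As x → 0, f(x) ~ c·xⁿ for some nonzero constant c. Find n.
4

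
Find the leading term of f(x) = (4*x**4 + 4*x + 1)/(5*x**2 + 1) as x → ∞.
4*x**2/5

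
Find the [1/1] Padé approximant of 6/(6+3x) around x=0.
1/(x/2 + 1)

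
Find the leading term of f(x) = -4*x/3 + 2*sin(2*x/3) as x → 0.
-8*x**3/81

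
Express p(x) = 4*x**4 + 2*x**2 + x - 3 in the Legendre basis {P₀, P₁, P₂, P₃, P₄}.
(-23/15)P₀ + P₁ + (76/21)P₂ + (32/35)P₄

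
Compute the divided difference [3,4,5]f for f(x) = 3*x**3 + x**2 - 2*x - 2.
37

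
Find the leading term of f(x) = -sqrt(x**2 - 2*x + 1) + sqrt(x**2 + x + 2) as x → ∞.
3/2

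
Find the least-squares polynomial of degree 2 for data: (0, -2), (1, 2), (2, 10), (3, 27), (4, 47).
-68/35 + (41/70)x + (41/14)x²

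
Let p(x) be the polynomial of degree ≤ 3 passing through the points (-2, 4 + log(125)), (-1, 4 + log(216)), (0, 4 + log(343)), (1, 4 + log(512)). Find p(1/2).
4 + log(98*2**(7/8)*3**(1/16)*5**(3/16)*7**(13/16)/3)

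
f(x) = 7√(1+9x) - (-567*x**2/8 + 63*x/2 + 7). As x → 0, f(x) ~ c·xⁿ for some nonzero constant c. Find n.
3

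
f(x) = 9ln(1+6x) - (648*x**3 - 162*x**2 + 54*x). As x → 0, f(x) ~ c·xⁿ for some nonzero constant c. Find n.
4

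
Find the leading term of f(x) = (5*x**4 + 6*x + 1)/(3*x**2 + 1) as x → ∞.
5*x**2/3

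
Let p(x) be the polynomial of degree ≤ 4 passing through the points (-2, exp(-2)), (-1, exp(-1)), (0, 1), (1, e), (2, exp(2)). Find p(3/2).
(-5 + 28*e + 35*(-2 + exp(2) + 4*e)*exp(2))*exp(-2)/128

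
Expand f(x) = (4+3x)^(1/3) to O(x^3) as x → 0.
2**(2/3) + 2**(2/3)*x/4 - 2**(2/3)*x**2/16 + O(x**3)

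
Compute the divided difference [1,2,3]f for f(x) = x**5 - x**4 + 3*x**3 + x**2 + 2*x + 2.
84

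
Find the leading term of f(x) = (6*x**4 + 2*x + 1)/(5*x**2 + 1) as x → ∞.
6*x**2/5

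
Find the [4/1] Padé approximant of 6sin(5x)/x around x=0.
625*x**4/4 - 125*x**2 + 30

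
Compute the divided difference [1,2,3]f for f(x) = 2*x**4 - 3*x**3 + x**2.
33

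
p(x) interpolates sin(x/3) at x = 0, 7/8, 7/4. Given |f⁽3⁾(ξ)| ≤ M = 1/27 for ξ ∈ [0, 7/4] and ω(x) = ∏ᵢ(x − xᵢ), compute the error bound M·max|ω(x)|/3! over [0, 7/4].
343*sqrt(3)/373248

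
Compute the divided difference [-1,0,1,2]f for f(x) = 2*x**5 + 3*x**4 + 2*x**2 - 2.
16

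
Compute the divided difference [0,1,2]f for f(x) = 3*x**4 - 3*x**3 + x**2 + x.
13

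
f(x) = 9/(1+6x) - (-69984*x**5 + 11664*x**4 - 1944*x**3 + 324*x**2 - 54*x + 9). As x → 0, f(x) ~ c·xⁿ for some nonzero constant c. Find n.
6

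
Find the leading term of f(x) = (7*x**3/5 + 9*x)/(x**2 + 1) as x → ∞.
7*x/5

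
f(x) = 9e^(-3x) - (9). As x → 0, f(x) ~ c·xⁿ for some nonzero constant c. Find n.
1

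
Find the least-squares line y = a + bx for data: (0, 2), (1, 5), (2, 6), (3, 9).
a = 11/5, b = 11/5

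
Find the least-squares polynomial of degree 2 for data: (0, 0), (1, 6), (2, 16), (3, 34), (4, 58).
2/7 + (64/35)x + (22/7)x²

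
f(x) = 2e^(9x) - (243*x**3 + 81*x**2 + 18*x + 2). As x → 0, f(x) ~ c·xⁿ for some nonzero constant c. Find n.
4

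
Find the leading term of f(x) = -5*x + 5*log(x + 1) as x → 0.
-5*x**2/2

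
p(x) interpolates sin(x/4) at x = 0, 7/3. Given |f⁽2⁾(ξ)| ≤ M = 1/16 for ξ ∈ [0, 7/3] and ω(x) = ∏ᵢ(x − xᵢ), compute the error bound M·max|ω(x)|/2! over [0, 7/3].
49/1152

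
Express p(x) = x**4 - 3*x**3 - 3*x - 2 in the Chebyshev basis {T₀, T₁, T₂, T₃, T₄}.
(-13/8)T₀ + (-21/4)T₁ + (1/2)T₂ + (-3/4)T₃ + (1/8)T₄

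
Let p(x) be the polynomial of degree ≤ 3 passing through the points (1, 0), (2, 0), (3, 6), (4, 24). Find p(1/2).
3/8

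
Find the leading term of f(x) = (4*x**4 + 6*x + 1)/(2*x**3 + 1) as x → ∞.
2*x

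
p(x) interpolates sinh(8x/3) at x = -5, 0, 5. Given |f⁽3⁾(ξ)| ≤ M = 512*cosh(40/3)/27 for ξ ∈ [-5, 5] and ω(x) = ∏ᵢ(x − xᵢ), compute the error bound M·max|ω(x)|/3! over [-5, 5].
64000*sqrt(3)*cosh(40/3)/729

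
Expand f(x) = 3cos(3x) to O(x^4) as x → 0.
3 - 27*x**2/2 + O(x**4)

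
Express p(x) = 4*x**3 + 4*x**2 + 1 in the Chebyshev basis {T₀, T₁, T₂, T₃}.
(3)T₀ + (3)T₁ + (2)T₂ + T₃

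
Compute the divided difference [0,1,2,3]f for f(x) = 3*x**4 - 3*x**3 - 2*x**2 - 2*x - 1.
15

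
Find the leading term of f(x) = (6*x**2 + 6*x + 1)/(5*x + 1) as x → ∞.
6*x/5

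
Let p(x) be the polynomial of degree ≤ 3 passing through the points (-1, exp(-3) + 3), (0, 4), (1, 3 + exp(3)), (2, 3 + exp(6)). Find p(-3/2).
((-5*exp(6) + 13 + 21*exp(3))*exp(3) + 35)*exp(-3)/16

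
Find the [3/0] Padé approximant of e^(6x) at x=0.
36*x**3 + 18*x**2 + 6*x + 1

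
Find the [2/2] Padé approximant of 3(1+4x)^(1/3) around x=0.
(112*x**2/9 + 14*x + 3)/(40*x**2/27 + 10*x/3 + 1)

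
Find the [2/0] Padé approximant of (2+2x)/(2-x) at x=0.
3*x**2/4 + 3*x/2 + 1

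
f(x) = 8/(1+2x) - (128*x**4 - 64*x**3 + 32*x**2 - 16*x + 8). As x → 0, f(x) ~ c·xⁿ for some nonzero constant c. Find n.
5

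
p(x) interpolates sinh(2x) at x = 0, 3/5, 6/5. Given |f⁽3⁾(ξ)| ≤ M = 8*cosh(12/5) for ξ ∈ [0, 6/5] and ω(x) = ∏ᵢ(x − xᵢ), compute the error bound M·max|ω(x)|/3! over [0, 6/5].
8*sqrt(3)*cosh(12/5)/125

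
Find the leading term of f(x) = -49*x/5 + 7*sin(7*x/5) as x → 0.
-2401*x**3/750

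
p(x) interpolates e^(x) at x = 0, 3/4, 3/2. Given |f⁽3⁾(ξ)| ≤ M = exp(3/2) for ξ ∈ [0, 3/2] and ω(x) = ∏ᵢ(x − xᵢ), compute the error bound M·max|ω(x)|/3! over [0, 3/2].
sqrt(3)*exp(3/2)/64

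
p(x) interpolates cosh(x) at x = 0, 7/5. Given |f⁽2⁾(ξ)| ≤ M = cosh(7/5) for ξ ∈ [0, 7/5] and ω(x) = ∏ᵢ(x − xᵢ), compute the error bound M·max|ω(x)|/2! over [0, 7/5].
49*cosh(7/5)/200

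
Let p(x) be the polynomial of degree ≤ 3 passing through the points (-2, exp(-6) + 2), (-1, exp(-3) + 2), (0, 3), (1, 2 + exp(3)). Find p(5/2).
(-35 + 135*exp(3) + (-157 + 105*exp(3))*exp(6))*exp(-6)/16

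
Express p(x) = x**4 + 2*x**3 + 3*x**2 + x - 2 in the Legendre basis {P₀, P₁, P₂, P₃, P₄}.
(-4/5)P₀ + (11/5)P₁ + (18/7)P₂ + (4/5)P₃ + (8/35)P₄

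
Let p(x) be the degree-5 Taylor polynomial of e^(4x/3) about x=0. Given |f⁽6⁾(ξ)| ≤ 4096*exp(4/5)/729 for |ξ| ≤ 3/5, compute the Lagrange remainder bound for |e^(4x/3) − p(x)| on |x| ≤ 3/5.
256*exp(4/5)/703125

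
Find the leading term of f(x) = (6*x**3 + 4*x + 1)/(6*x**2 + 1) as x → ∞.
x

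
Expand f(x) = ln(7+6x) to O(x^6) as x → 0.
log(7) + 6*x/7 - 18*x**2/49 + 72*x**3/343 - 324*x**4/2401 + 7776*x**5/84035 + O(x**6)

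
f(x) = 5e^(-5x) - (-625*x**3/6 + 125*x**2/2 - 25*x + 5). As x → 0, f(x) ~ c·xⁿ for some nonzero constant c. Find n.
4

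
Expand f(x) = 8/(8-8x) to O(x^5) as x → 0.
1 + x + x**2 + x**3 + x**4 + O(x**5)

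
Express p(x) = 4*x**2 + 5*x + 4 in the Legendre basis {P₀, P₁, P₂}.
(16/3)P₀ + (5)P₁ + (8/3)P₂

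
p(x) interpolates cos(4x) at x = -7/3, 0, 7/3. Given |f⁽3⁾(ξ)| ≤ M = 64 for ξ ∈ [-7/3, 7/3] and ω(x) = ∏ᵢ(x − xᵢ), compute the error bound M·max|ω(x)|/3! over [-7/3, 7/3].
21952*sqrt(3)/729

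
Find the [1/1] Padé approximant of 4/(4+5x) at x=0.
1/(5*x/4 + 1)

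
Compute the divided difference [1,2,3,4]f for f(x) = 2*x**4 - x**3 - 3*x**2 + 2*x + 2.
19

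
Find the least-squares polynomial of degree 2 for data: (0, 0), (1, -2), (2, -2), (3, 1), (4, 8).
1/5 + (-41/10)x + (3/2)x²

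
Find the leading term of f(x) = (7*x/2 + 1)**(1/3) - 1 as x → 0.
7*x/6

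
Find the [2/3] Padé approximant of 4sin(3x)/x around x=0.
(12 - 63*x**2/5)/(9*x**2/20 + 1)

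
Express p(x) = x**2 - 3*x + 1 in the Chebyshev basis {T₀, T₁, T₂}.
(3/2)T₀ + (-3)T₁ + (1/2)T₂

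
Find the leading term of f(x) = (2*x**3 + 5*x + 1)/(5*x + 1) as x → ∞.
2*x**2/5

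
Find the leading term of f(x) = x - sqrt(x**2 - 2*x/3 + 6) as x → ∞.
1/3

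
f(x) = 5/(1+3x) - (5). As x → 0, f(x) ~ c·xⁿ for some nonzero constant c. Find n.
1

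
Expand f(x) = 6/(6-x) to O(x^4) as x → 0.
1 + x/6 + x**2/36 + x**3/216 + O(x**4)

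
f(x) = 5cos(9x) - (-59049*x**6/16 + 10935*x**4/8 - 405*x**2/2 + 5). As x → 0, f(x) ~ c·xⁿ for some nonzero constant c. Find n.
8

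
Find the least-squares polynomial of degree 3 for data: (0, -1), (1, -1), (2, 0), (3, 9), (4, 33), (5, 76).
-19/21 + (53/63)x + (-187/84)x² + (37/36)x³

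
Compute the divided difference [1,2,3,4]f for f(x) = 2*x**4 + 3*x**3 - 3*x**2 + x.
23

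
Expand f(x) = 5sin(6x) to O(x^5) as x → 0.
30*x - 180*x**3 + O(x**5)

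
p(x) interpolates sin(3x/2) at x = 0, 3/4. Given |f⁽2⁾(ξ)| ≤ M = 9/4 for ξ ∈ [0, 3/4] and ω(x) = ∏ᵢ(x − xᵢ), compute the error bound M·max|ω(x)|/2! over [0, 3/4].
81/512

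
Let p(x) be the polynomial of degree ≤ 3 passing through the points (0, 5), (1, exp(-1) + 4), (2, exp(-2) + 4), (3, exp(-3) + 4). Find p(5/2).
5*(-exp(2) + 1 + 3*e + 13*exp(3))*exp(-3)/16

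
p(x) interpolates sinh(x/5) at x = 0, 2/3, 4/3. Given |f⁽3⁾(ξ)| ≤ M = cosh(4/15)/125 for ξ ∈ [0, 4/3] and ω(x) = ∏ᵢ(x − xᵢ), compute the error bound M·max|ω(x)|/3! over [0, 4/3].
8*sqrt(3)*cosh(4/15)/91125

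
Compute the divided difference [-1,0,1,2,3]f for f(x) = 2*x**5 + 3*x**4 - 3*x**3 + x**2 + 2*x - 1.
13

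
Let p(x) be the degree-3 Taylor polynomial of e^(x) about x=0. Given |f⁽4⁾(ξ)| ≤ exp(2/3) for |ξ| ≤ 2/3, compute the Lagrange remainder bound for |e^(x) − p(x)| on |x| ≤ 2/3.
2*exp(2/3)/243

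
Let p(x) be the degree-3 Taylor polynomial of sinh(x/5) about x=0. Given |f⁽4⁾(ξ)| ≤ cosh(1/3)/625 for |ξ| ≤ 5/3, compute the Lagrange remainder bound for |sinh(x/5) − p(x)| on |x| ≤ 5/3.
cosh(1/3)/1944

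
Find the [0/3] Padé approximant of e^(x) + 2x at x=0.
1/(-145*x**3/6 + 17*x**2/2 - 3*x + 1)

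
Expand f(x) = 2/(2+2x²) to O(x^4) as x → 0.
1 - x**2 + O(x**4)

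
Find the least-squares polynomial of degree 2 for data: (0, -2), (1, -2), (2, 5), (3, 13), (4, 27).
-79/35 + (-69/70)x + (29/14)x²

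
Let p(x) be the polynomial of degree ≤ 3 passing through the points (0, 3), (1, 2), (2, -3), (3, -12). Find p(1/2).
3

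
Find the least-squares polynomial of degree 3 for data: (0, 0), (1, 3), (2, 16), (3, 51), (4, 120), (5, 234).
2/63 + (631/378)x + (-187/252)x² + (211/108)x³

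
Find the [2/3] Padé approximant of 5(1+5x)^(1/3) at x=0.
(875*x**2/18 + 100*x/3 + 5)/(-125*x**3/162 + 25*x**2/6 + 5*x + 1)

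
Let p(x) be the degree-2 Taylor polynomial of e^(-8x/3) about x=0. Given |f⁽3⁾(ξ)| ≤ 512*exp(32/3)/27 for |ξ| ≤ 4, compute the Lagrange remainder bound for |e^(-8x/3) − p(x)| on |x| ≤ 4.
16384*exp(32/3)/81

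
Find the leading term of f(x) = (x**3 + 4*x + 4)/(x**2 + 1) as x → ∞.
x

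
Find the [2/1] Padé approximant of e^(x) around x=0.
(x**2/6 + 2*x/3 + 1)/(1 - x/3)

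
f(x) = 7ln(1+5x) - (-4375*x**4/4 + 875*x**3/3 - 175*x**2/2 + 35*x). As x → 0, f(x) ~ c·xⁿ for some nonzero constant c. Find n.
5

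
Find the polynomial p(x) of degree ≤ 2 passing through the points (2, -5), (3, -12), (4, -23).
-2*x**2 + 3*x - 3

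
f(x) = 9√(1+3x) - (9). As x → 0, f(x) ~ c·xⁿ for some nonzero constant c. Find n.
1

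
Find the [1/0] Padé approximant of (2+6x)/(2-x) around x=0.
7*x/2 + 1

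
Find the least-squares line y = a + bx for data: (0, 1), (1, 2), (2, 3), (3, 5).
a = 4/5, b = 13/10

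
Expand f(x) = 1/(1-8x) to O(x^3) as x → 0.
1 + 8*x + 64*x**2 + O(x**3)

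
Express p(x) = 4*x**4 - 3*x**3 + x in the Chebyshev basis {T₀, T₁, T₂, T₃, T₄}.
(3/2)T₀ + (-5/4)T₁ + (2)T₂ + (-3/4)T₃ + (1/2)T₄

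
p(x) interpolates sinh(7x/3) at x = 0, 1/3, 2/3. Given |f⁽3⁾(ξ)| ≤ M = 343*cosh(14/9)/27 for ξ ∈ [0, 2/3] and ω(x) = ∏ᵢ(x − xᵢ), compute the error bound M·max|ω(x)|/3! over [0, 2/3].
343*sqrt(3)*cosh(14/9)/19683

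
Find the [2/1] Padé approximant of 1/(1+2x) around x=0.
1/(2*x + 1)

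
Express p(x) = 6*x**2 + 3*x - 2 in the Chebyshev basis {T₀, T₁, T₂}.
T₀ + (3)T₁ + (3)T₂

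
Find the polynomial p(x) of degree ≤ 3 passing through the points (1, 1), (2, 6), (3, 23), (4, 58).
x**3 - 2*x + 2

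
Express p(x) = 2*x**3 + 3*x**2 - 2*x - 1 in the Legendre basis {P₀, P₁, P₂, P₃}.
(-4/5)P₁ + (2)P₂ + (4/5)P₃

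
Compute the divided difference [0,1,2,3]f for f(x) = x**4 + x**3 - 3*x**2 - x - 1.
7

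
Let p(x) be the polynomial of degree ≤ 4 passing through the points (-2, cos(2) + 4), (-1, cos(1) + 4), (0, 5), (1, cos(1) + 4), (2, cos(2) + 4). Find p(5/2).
-75*cos(1)/16 + 175*cos(2)/64 + 445/64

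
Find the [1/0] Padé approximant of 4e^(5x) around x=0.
20*x + 4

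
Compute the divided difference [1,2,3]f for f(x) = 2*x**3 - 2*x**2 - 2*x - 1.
10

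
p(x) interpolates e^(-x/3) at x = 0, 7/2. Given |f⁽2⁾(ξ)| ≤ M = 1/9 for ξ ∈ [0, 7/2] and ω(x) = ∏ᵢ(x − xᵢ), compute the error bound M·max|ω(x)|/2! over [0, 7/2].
49/288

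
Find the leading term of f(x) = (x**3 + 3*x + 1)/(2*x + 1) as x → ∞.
x**2/2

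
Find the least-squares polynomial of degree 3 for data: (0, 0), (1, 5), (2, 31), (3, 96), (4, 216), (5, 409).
1/63 + (-11/189)x + (19/9)x² + (77/27)x³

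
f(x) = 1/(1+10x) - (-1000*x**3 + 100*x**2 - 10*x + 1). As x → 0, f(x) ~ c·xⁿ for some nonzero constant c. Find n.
4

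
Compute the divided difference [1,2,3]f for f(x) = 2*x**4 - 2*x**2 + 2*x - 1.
48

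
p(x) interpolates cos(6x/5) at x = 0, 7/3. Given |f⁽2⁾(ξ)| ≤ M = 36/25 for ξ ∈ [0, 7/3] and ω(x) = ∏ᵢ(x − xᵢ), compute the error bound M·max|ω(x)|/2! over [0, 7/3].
49/50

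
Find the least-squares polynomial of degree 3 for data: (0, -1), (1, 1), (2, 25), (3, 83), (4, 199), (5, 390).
-79/63 + (1/378)x + (11/252)x² + (337/108)x³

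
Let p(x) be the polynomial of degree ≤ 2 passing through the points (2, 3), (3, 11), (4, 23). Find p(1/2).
-3/2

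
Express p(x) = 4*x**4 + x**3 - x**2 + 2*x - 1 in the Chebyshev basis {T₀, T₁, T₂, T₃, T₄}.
(11/4)T₁ + (3/2)T₂ + (1/4)T₃ + (1/2)T₄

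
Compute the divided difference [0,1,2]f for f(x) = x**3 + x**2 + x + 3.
4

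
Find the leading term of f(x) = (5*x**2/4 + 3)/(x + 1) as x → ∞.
5*x/4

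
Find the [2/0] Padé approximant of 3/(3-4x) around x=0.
16*x**2/9 + 4*x/3 + 1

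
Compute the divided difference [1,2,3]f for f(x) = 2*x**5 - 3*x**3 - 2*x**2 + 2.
160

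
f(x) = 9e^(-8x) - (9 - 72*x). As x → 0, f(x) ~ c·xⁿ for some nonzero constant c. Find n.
2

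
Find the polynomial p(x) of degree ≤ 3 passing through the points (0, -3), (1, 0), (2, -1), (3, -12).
-x**3 + x**2 + 3*x - 3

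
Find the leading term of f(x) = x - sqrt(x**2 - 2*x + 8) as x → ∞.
1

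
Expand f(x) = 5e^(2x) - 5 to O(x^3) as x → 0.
10*x + 10*x**2 + O(x**3)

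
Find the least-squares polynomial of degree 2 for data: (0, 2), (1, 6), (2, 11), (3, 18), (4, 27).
74/35 + (97/35)x + (6/7)x²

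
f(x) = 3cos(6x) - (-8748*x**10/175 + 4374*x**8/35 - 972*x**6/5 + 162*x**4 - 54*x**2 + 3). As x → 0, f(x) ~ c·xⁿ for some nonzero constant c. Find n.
12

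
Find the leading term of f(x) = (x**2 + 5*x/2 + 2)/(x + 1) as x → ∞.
x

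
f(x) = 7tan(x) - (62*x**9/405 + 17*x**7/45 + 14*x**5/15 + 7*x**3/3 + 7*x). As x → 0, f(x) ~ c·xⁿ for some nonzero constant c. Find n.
11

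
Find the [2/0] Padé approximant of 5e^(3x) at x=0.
45*x**2/2 + 15*x + 5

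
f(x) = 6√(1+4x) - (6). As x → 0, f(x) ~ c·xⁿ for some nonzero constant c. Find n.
1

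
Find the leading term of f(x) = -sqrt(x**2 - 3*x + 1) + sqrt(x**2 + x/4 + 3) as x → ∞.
13/8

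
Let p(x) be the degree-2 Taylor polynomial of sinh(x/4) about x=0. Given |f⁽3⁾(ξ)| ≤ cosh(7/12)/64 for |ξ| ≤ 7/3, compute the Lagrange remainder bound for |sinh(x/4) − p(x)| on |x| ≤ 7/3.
343*cosh(7/12)/10368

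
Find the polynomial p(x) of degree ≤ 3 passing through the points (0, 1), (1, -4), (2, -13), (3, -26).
-2*x**2 - 3*x + 1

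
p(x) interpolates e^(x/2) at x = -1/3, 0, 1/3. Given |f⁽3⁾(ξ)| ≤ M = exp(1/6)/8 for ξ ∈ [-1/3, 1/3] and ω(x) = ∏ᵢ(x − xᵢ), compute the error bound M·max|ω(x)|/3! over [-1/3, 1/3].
sqrt(3)*exp(1/6)/5832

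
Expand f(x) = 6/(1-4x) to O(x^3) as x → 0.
6 + 24*x + 96*x**2 + O(x**3)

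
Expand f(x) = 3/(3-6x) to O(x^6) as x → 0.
1 + 2*x + 4*x**2 + 8*x**3 + 16*x**4 + 32*x**5 + O(x**6)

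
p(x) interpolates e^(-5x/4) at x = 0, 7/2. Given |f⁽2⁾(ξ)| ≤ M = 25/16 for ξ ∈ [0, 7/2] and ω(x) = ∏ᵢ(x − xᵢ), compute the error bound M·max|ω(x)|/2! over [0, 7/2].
1225/512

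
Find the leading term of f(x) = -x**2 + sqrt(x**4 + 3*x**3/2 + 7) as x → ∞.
3*x/4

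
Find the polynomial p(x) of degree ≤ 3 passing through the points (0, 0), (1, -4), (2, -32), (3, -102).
-3*x**3 - 3*x**2 + 2*x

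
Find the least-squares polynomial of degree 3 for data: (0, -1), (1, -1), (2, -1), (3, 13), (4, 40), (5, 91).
-11/14 + (-43/84)x + (-23/14)x² + (13/12)x³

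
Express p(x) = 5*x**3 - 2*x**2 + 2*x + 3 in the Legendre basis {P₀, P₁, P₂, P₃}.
(7/3)P₀ + (5)P₁ + (-4/3)P₂ + (2)P₃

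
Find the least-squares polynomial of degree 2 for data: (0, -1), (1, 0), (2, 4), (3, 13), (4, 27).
-27/35 + (-137/70)x + (31/14)x²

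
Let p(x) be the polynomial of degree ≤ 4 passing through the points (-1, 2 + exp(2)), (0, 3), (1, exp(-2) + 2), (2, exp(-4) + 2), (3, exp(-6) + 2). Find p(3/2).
(-5 + 60*exp(2) + 90*exp(4) + (3*exp(2) + 236)*exp(6))*exp(-6)/128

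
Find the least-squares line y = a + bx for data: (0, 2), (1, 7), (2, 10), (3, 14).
a = 12/5, b = 39/10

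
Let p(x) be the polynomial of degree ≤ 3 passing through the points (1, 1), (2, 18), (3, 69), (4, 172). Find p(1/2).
-3/8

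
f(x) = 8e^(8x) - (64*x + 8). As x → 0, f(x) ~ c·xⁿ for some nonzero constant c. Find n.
2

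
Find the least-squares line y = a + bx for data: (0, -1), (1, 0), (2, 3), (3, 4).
a = -6/5, b = 9/5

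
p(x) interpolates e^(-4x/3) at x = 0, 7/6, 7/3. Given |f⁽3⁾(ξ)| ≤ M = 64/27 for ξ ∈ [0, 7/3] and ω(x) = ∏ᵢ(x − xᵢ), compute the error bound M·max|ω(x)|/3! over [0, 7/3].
2744*sqrt(3)/19683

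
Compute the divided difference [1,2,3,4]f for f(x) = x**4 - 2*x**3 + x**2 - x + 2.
8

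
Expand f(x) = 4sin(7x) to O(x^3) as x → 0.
28*x + O(x**3)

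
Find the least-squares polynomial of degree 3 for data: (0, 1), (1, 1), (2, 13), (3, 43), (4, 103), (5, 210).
38/63 + (248/189)x + (-421/252)x² + (211/108)x³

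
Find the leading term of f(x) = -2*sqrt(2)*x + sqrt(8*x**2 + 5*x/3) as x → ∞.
5*sqrt(2)/24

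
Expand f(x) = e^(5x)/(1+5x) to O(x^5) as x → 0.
1 + 25*x**2/2 - 125*x**3/3 + 1875*x**4/8 + O(x**5)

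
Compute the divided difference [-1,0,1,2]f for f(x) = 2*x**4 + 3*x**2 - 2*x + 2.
4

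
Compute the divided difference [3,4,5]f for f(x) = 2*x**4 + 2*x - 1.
194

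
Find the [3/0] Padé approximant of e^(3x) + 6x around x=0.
9*x**3/2 + 9*x**2/2 + 9*x + 1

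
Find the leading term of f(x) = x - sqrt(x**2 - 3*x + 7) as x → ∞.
3/2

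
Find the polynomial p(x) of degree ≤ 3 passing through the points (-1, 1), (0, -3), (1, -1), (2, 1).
-x**3 + 3*x**2 - 3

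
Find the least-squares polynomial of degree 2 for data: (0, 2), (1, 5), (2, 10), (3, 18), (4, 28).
71/35 + (23/14)x + (17/14)x²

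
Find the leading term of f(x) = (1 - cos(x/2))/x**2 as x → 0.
1/8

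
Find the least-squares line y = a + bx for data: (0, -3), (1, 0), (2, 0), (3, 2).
a = -5/2, b = 3/2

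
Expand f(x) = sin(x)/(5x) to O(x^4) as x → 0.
1/5 - x**2/30 + O(x**4)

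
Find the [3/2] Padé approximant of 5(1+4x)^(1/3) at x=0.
(448*x**3/81 + 112*x**2/3 + 28*x + 5)/(32*x**2/9 + 64*x/15 + 1)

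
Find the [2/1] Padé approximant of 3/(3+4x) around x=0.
1/(4*x/3 + 1)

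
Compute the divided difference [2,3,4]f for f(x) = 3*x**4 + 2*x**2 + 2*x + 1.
167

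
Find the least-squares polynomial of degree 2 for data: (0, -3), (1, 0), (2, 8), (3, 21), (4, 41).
-99/35 + (-17/70)x + (39/14)x²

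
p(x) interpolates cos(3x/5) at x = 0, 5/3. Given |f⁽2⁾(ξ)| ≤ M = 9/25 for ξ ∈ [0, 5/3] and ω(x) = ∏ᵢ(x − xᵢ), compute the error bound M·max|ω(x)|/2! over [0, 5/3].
1/8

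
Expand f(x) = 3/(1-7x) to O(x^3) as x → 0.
3 + 21*x + 147*x**2 + O(x**3)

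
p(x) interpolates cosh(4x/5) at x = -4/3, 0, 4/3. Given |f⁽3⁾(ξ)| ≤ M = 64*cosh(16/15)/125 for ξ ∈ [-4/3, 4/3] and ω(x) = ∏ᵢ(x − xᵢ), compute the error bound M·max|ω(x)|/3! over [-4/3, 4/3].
4096*sqrt(3)*cosh(16/15)/91125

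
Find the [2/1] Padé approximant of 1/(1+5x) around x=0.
1/(5*x + 1)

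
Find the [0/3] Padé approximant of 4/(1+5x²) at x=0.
4/(5*x**2 + 1)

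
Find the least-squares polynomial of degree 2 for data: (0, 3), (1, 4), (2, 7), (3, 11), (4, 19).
22/7 + (-27/70)x + (15/14)x²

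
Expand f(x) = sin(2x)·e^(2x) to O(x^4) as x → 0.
2*x + 4*x**2 + 8*x**3/3 + O(x**4)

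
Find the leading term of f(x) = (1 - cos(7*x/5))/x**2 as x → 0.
49/50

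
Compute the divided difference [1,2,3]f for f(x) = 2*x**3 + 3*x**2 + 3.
15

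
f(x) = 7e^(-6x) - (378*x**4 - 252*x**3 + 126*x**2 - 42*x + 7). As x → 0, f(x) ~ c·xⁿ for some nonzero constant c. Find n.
5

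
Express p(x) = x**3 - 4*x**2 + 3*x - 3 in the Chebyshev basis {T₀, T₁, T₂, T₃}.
(-5)T₀ + (15/4)T₁ + (-2)T₂ + (1/4)T₃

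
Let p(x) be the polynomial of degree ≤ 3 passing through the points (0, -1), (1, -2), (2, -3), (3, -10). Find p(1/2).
-15/8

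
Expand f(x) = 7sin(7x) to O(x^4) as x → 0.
49*x - 2401*x**3/6 + O(x**4)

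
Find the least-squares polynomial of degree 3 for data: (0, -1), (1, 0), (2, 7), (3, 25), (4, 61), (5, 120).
-64/63 + (85/378)x + (-1/9)x² + (53/54)x³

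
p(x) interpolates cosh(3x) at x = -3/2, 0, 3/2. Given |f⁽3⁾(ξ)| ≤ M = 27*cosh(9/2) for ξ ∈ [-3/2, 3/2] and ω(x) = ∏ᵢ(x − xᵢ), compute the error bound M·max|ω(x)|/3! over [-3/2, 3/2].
27*sqrt(3)*cosh(9/2)/8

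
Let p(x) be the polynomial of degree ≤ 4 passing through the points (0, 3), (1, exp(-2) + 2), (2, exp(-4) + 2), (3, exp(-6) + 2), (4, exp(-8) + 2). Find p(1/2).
(-70*exp(4) - 5 + 28*exp(2) + 140*exp(6) + 291*exp(8))*exp(-8)/128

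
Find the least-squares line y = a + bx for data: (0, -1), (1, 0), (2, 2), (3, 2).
a = -9/10, b = 11/10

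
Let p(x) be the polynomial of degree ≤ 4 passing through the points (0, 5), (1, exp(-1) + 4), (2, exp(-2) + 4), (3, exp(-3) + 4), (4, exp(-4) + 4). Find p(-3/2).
(-2772*exp(3) - 1540*e + 315 + 2970*exp(2) + 1667*exp(4))*exp(-4)/128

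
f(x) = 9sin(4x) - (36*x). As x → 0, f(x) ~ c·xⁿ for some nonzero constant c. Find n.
3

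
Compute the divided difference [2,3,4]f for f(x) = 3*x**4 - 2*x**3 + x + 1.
147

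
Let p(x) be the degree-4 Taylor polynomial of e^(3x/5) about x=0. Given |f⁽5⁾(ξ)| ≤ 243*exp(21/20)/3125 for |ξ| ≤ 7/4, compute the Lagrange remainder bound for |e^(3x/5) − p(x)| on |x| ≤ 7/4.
1361367*exp(21/20)/128000000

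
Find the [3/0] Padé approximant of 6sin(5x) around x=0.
-125*x**3 + 30*x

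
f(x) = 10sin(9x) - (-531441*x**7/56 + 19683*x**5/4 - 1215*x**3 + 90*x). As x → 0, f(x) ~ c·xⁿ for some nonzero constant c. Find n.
9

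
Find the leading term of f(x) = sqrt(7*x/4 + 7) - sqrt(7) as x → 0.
sqrt(7)*x/8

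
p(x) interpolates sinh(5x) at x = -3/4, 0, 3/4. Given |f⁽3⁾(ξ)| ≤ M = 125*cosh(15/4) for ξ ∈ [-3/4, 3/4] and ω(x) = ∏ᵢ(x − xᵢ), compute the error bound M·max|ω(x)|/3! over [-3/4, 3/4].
125*sqrt(3)*cosh(15/4)/64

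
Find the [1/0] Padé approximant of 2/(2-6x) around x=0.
3*x + 1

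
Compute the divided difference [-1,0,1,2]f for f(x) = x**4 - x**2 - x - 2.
2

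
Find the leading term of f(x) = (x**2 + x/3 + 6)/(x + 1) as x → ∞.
x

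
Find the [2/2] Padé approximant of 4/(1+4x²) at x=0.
4/(4*x**2 + 1)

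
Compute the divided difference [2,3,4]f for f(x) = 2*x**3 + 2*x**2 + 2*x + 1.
20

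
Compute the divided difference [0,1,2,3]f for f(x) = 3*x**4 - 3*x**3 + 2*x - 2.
15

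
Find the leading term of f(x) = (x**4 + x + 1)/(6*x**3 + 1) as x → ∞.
x/6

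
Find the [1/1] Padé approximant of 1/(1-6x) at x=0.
1/(1 - 6*x)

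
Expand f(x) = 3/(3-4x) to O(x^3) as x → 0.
1 + 4*x/3 + 16*x**2/9 + O(x**3)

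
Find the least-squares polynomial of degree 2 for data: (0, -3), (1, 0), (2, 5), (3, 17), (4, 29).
-106/35 + (67/70)x + (25/14)x²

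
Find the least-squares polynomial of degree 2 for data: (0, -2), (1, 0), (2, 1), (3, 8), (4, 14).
-9/5 + x²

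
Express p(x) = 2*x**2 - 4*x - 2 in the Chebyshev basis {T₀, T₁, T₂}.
-T₀ + (-4)T₁ + T₂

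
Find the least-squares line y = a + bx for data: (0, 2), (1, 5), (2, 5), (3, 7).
a = 5/2, b = 3/2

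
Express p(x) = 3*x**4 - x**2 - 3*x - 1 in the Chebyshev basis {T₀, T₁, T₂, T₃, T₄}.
(-3/8)T₀ + (-3)T₁ + T₂ + (3/8)T₄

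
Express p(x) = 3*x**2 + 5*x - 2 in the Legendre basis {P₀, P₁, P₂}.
-P₀ + (5)P₁ + (2)P₂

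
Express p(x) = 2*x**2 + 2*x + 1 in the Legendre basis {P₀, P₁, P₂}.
(5/3)P₀ + (2)P₁ + (4/3)P₂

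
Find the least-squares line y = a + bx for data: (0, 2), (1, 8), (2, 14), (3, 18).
a = 12/5, b = 27/5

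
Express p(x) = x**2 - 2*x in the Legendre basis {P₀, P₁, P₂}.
(1/3)P₀ + (-2)P₁ + (2/3)P₂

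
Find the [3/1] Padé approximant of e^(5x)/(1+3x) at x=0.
(-20375*x**3/192 - 425*x**2/16 - 465*x/32 + 1)/(1 - 529*x/32)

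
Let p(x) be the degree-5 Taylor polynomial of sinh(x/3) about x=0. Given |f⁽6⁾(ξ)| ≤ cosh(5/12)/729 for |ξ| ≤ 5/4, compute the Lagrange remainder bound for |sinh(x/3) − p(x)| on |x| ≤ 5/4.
3125*cosh(5/12)/429981696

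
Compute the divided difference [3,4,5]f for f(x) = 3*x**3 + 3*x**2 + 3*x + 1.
39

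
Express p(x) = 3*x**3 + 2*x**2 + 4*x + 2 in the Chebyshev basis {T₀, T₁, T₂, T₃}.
(3)T₀ + (25/4)T₁ + T₂ + (3/4)T₃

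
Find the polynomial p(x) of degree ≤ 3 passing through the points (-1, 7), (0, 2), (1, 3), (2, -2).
-2*x**3 + 3*x**2 + 2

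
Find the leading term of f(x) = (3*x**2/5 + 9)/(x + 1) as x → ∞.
3*x/5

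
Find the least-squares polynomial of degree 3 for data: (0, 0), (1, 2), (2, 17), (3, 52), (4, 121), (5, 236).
-3/14 + (121/84)x + (-3/7)x² + (23/12)x³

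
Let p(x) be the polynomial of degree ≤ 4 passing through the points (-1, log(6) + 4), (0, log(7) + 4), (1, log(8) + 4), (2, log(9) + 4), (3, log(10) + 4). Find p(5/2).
log(9*2**(19/32)*3**(19/128)*5**(35/128)*7**(7/32)/4) + 4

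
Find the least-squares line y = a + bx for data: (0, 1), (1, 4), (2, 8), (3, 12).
a = 7/10, b = 37/10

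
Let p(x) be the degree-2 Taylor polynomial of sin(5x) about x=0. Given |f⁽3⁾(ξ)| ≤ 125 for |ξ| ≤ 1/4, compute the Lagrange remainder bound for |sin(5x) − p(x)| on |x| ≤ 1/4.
125/384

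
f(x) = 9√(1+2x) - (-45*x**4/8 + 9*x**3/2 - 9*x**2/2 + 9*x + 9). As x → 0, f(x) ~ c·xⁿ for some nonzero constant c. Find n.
5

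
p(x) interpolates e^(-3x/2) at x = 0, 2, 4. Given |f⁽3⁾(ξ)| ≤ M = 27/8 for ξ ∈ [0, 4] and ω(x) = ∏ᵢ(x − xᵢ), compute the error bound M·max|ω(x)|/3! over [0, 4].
sqrt(3)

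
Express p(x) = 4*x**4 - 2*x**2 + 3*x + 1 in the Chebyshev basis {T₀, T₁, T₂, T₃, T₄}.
(3/2)T₀ + (3)T₁ + T₂ + (1/2)T₄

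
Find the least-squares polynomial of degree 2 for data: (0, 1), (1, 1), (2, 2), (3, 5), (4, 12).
9/7 + (-69/35)x + (8/7)x²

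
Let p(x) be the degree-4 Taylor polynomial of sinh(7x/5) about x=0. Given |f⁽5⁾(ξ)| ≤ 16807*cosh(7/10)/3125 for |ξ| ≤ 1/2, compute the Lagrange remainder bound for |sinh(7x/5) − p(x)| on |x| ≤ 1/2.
16807*cosh(7/10)/12000000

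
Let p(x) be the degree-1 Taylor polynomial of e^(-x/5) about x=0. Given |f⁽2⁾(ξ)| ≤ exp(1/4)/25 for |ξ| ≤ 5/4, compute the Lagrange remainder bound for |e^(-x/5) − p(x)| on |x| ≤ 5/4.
exp(1/4)/32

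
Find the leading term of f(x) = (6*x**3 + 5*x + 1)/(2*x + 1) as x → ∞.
3*x**2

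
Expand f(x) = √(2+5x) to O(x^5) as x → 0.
sqrt(2) + 5*sqrt(2)*x/4 - 25*sqrt(2)*x**2/32 + 125*sqrt(2)*x**3/128 - 3125*sqrt(2)*x**4/2048 + O(x**5)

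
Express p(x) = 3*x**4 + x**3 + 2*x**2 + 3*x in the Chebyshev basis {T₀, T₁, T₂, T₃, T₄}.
(17/8)T₀ + (15/4)T₁ + (5/2)T₂ + (1/4)T₃ + (3/8)T₄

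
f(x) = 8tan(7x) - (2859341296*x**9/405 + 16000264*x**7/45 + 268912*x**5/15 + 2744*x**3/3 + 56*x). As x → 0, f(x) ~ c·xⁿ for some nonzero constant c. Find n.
11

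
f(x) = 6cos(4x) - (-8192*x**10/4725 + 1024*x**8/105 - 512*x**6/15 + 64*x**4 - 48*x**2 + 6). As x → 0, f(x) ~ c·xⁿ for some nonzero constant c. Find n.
12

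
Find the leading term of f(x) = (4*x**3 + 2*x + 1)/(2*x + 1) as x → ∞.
2*x**2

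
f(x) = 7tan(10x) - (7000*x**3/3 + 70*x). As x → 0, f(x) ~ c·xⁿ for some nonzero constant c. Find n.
5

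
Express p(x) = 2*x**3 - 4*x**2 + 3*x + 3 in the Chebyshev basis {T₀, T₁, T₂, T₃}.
T₀ + (9/2)T₁ + (-2)T₂ + (1/2)T₃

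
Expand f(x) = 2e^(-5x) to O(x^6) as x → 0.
2 - 10*x + 25*x**2 - 125*x**3/3 + 625*x**4/12 - 625*x**5/12 + O(x**6)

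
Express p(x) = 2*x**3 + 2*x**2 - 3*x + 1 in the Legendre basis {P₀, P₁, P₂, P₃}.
(5/3)P₀ + (-9/5)P₁ + (4/3)P₂ + (4/5)P₃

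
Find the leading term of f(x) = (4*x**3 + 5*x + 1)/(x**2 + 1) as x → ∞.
4*x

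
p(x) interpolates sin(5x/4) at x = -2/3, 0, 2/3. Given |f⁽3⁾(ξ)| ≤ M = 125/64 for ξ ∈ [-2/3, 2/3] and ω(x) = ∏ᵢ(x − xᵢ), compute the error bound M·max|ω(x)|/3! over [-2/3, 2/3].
125*sqrt(3)/5832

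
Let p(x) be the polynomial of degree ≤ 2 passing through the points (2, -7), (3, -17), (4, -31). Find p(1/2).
1/2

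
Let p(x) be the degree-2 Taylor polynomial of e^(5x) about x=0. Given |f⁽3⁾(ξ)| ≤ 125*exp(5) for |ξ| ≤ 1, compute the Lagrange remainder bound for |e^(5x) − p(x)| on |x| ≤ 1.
125*exp(5)/6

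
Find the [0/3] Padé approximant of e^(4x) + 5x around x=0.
1/(-1787*x**3/3 + 73*x**2 - 9*x + 1)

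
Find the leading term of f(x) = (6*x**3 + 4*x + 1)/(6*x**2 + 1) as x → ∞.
x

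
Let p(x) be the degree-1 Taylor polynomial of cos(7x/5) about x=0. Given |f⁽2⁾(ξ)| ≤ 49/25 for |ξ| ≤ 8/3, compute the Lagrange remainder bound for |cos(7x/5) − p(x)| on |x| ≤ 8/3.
1568/225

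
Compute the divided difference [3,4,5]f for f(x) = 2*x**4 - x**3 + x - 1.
182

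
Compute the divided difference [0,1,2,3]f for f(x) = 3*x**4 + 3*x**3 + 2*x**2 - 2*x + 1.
21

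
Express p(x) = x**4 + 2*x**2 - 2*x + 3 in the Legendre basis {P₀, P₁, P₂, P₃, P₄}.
(58/15)P₀ + (-2)P₁ + (40/21)P₂ + (8/35)P₄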